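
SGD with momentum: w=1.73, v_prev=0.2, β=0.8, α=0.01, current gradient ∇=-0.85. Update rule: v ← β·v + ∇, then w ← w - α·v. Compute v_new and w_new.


v_new = 0.8·0.2 - 0.85 = 0.16 - 0.85 = -0.69
w_new = 1.73 - 0.01·-0.69 = 1.73 + 0.0069 = 1.7369

v_new=-0.69, w_new=1.7369


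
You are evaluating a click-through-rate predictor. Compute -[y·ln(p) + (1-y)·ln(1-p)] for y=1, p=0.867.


BCE = -[y·ln(p) + (1-y)·ln(1-p)]
= -1·ln(0.867) - 0
= -ln(0.867) = 0.1427

0.1427


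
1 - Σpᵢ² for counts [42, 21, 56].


Probabilities: [42/119, 21/119, 56/119] ≈ [0.3529, 0.1765, 0.4706]
Σpᵢ² = (1764 + 441 + 3136)/119² = 5341/14161
Gini = 1 - Σpᵢ² = 1 - 5341/14161 = 0.6228

0.6228


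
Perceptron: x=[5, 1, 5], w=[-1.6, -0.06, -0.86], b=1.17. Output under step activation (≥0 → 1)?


z = (5)·(-1.6) + (1)·(-0.06) + (5)·(-0.86) + 1.17
  = -11.19
step(z) = 0 (z<0)

0


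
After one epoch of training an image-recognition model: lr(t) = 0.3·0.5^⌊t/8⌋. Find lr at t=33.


n_drops = ⌊33/8⌋ = 4
lr = 0.3·0.5^4 = 0.3·0.0625 = 0.01875

0.01875


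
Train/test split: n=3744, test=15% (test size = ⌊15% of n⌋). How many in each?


Test = ⌊3744·15/100⌋ = 561
Train = 3744 - 561 = 3183

Train: 3183, Test: 561


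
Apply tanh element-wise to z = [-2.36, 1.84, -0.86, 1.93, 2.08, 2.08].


tanh(-2.36) = -0.9823
tanh(1.84) = 0.9508
tanh(-0.86) = -0.6963
tanh(1.93) = 0.9587
tanh(2.08) = 0.9693
tanh(2.08) = 0.9693
result = [-0.9823, 0.9508, -0.6963, 0.9587, 0.9693, 0.9693]

[-0.9823, 0.9508, -0.6963, 0.9587, 0.9693, 0.9693]


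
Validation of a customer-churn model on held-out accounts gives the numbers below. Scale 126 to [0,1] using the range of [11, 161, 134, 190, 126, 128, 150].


min=11, max=190
(126-11)/(190-11) = 115/179 = 0.6425

0.6425


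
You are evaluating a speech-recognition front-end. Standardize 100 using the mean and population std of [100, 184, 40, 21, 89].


μ = 86.8, σ = 56.8275
z = (100 - 86.8)/56.8275 = 0.2323

0.2323


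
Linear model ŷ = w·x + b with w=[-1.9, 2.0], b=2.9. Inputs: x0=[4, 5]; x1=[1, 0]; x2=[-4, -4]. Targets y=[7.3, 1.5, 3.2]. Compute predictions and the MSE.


ŷ0 = (-1.9)·(4) + (2.0)·(5) + 2.9 = 5.3
ŷ1 = (-1.9)·(1) + (2.0)·(0) + 2.9 = 1.0
ŷ2 = (-1.9)·(-4) + (2.0)·(-4) + 2.9 = 2.5
errors² = [4.0, 0.25, 0.49]
MSE = 4.7400/3 = 1.58

1.58


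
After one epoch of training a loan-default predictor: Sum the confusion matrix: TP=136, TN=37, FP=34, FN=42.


Total = TP + TN + FP + FN
= 136 + 37 + 34 + 42
= 249
(Predicted positive: 170, predicted negative: 79)

249


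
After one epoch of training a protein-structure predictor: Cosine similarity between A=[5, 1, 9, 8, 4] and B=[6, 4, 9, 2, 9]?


A·B = 5·6 + 1·4 + 9·9 + 8·2 + 4·9 = 167
‖A‖ = √187 = 13.6748, ‖B‖ = √218 = 14.7648
cos = 167/(√187·√218) = 167/√40766 = 0.8271

0.8271


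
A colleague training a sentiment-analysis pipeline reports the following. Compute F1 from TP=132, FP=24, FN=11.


Precision = 132/156 = 0.8462
Recall = 132/143 = 0.9231
F1 = 2·P·R/(P+R) = 2·TP/(2·TP+FP+FN) = 264/(264+24+11) = 264/299 = 0.8829

0.8829


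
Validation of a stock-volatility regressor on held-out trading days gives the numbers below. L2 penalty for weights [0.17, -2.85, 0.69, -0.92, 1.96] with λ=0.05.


‖w‖₂² = (0.17)² + (-2.85)² + (0.69)² + (-0.92)² + (1.96)²
     = 0.0289 + 8.1225 + 0.4761 + 0.8464 + 3.8416
     = 13.3155
λ·‖w‖₂² = 0.05·13.3155 = 0.665775

0.665775


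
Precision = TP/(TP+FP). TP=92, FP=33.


Precision = TP/(TP+FP)
= 92/(92+33)
= 92/125 = 73.6%

73.6%


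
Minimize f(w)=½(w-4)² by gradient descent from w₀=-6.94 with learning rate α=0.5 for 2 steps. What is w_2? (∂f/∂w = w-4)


step 1: grad = -6.94-4 = -10.94; w = -6.94 - 0.5·(-10.94) = -1.47
step 2: grad = -1.47-4 = -5.47; w = -1.47 - 0.5·(-5.47) = 1.265

1.265


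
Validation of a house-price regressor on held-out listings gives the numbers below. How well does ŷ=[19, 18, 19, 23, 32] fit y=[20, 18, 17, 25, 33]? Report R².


ȳ = 22.6
SS_res = Σ(y-ŷ)² = 10
SS_tot = Σ(y-ȳ)² = 173.2
R² = 1 - SS_res/SS_tot = 1 - 0.0577 = 0.9423

0.9423


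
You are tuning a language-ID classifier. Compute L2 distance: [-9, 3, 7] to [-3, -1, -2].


d = √((-9+ 3)² + (3+ 1)² + (7+ 2)²)
  = √(36 + 16 + 81)
  = √133 = 11.5326

11.5326


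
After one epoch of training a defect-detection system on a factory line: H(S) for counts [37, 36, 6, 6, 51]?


Probabilities: [37/136, 36/136, 6/136, 6/136, 51/136] ≈ [0.2721, 0.2647, 0.0441, 0.0441, 0.375]
H = -((37/136)·log₂(37/136) + (36/136)·log₂(36/136) + (6/136)·log₂(6/136) + (6/136)·log₂(6/136) + (51/136)·log₂(51/136))
  = 1.9464 bits

1.9464 bits


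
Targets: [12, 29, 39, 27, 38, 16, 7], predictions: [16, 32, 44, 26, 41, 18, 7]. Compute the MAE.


Absolute errors: |12-16|=4, |29-32|=3, |39-44|=5, |27-26|=1, |38-41|=3, |16-18|=2, |7-7|=0
Sum = 18
MAE = 18/7 = 18/7

18/7


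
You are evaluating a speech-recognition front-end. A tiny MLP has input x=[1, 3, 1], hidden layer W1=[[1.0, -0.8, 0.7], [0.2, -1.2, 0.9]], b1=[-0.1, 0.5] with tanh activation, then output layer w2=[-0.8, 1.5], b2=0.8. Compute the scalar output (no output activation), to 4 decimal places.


z1[0] = (1.0)·(1) + (-0.8)·(3) + (0.7)·(1) - 0.1 = -0.8
z1[1] = (0.2)·(1) + (-1.2)·(3) + (0.9)·(1) + 0.5 = -2.0
h = tanh(z1) = [-0.664, -0.964]
output = (-0.8)·(-0.664) + (1.5)·(-0.964) + 0.8 = -0.1148

-0.1148


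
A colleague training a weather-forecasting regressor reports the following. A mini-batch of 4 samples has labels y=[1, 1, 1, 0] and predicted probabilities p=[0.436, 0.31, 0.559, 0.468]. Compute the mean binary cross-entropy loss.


L[0] = -ln(0.436) = 0.8301
L[1] = -ln(0.31) = 1.1712
L[2] = -ln(0.559) = 0.5816
L[3] = -ln(1-0.468) = -ln(0.532) = 0.6311
mean = (0.8301 + 1.1712 + 0.5816 + 0.6311)/4 = 0.8035

0.8035


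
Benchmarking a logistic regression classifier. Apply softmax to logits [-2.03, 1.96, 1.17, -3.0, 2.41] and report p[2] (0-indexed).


Exponentials: e^-2.03=0.1313, e^1.96=7.0993, e^1.17=3.222, e^-3.0=0.0498, e^2.41=11.134
Sum = 21.6364
Softmax = [0.0061, 0.3281, 0.1489, 0.0023, 0.5146]
p[2] = 3.222/21.6364 = 0.1489

0.1489


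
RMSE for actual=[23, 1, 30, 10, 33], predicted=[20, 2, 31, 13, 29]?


MSE = 36/5 = 7.2
RMSE = √(36/5) = 2.6833

2.6833


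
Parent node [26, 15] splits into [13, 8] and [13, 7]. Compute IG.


Parent = [26, 15], H_parent = 0.9474
H_left = 0.9587 (n=21), H_right = 0.9341 (n=20)
H_children = (21/41)·0.9587 + (20/41)·0.9341 = 0.9467
IG = 0.9474 - 0.9467 = 0.0007

0.0007


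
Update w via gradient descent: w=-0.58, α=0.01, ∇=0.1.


w_new = w - α·∇
= -0.58 - 0.01·0.1
= -0.58 - 0.001
= -0.581

-0.581


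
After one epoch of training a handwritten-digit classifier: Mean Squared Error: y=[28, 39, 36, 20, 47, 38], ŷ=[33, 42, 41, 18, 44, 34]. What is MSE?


Squared errors: (28-33)²=25, (39-42)²=9, (36-41)²=25, (20-18)²=4, (47-44)²=9, (38-34)²=16
Sum = 88
MSE = 88/6 = 44/3

44/3


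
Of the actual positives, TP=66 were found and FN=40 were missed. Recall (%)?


Recall = TP/(TP+FN)
= 66/(66+40)
= 66/106 = 62.26%

62.26%


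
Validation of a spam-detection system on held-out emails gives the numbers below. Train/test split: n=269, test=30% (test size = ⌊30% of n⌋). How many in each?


Test = ⌊269·30/100⌋ = 80
Train = 269 - 80 = 189

Train: 189, Test: 80


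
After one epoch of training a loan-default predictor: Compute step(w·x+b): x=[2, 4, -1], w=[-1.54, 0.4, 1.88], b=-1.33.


z = (2)·(-1.54) + (4)·(0.4) + (-1)·(1.88) - 1.33
  = -4.69
step(z) = 0 (z<0)

0


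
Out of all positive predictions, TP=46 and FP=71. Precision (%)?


Precision = TP/(TP+FP)
= 46/(46+71)
= 46/117 = 39.32%

39.32%


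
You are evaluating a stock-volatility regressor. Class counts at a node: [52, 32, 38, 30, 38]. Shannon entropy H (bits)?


Probabilities: [52/190, 32/190, 38/190, 30/190, 38/190] ≈ [0.2737, 0.1684, 0.2, 0.1579, 0.2]
H = -((52/190)·log₂(52/190) + (32/190)·log₂(32/190) + (38/190)·log₂(38/190) + (30/190)·log₂(30/190) + (38/190)·log₂(38/190))
  = 2.2937 bits

2.2937 bits


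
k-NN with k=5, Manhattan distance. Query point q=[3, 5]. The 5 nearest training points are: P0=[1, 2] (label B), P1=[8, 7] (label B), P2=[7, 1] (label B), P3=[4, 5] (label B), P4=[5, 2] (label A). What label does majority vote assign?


d(q,P0) = 5  (label B)
d(q,P1) = 7  (label B)
d(q,P2) = 8  (label B)
d(q,P3) = 1  (label B)
d(q,P4) = 5  (label A)
Votes: A=1, B=4
Majority → B

B


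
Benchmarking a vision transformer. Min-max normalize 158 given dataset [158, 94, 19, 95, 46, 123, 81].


min=19, max=158
(158-19)/(158-19) = 139/139 = 1.0

1.0


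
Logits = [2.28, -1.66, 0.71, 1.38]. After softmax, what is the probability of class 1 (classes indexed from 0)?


Exponentials: e^2.28=9.7767, e^-1.66=0.1901, e^0.71=2.034, e^1.38=3.9749
Sum = 15.9757
Softmax = [0.612, 0.0119, 0.1273, 0.2488]
p[1] = 0.1901/15.9757 = 0.0119

0.0119


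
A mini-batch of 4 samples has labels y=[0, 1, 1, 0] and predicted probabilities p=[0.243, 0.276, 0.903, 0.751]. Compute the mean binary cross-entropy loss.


L[0] = -ln(1-0.243) = -ln(0.757) = 0.2784
L[1] = -ln(0.276) = 1.2874
L[2] = -ln(0.903) = 0.102
L[3] = -ln(1-0.751) = -ln(0.249) = 1.3903
mean = (0.2784 + 1.2874 + 0.102 + 1.3903)/4 = 0.7645

0.7645


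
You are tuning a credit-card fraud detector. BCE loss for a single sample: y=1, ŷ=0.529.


BCE = -[y·ln(p) + (1-y)·ln(1-p)]
= -1·ln(0.529) - 0
= -ln(0.529) = 0.6368

0.6368


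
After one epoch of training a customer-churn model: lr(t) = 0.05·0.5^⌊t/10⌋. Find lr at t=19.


n_drops = ⌊19/10⌋ = 1
lr = 0.05·0.5^1 = 0.05·0.5 = 0.025

0.025


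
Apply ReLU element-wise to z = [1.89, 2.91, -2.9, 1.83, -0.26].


ReLU(1.89) = max(0, 1.89) = 1.89
ReLU(2.91) = max(0, 2.91) = 2.91
ReLU(-2.9) = max(0, -2.9) = 0.0
ReLU(1.83) = max(0, 1.83) = 1.83
ReLU(-0.26) = max(0, -0.26) = 0.0
result = [1.89, 2.91, 0.0, 1.83, 0.0]

[1.89, 2.91, 0.0, 1.83, 0.0]


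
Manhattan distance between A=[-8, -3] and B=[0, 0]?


d = |-8-0| + |-3-0|
  = 8 + 3
  = 11

11


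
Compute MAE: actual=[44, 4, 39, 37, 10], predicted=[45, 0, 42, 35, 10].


Absolute errors: |44-45|=1, |4-0|=4, |39-42|=3, |37-35|=2, |10-10|=0
Sum = 10
MAE = 10/5 = 2

2


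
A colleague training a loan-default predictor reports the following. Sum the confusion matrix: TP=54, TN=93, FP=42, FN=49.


Total = TP + TN + FP + FN
= 54 + 93 + 42 + 49
= 238
(Predicted positive: 96, predicted negative: 142)

238


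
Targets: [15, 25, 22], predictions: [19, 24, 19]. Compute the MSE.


Squared errors: (15-19)²=16, (25-24)²=1, (22-19)²=9
Sum = 26
MSE = 26/3 = 26/3

26/3


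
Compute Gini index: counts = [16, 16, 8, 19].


Probabilities: [16/59, 16/59, 8/59, 19/59] ≈ [0.2712, 0.2712, 0.1356, 0.322]
Σpᵢ² = (256 + 256 + 64 + 361)/59² = 937/3481
Gini = 1 - Σpᵢ² = 1 - 937/3481 = 0.7308

0.7308


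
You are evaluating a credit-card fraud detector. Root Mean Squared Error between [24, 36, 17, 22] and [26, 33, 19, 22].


MSE = 17/4 = 4.25
RMSE = √(17/4) = 2.0616

2.0616


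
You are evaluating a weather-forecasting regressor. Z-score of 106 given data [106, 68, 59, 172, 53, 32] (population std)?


μ = 81.6667, σ = 46.0821
z = (106 - 81.6667)/46.0821 = 0.528

0.528


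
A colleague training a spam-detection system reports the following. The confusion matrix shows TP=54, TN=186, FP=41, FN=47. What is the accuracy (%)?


Accuracy = (TP+TN)/(TP+TN+FP+FN)
= (54+186)/(328)
= 240/328 = 73.17%

73.17%


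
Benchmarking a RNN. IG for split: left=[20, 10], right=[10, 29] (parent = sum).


Parent = [30, 39], H_parent = 0.9877
H_left = 0.9183 (n=30), H_right = 0.8213 (n=39)
H_children = (30/69)·0.9183 + (39/69)·0.8213 = 0.8635
IG = 0.9877 - 0.8635 = 0.1242

0.1242


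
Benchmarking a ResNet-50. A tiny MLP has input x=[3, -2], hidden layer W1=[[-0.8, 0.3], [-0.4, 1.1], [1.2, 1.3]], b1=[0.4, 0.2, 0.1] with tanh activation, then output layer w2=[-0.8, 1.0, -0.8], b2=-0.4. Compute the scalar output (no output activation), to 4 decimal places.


z1[0] = (-0.8)·(3) + (0.3)·(-2) + 0.4 = -2.6
z1[1] = (-0.4)·(3) + (1.1)·(-2) + 0.2 = -3.2
z1[2] = (1.2)·(3) + (1.3)·(-2) + 0.1 = 1.1
h = tanh(z1) = [-0.989, -0.9967, 0.8005]
output = (-0.8)·(-0.989) + (1.0)·(-0.9967) + (-0.8)·(0.8005) - 0.4 = -1.2459

-1.2459


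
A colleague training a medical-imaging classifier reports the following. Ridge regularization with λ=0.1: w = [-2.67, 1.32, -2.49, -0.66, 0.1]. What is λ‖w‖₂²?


‖w‖₂² = (-2.67)² + (1.32)² + (-2.49)² + (-0.66)² + (0.1)²
     = 7.1289 + 1.7424 + 6.2001 + 0.4356 + 0.01
     = 15.517
λ·‖w‖₂² = 0.1·15.517 = 1.5517

1.5517


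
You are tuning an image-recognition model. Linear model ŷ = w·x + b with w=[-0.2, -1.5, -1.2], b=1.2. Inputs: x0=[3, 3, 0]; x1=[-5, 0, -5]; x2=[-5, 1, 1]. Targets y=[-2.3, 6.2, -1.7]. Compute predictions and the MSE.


ŷ0 = (-0.2)·(3) + (-1.5)·(3) + (-1.2)·(0) + 1.2 = -3.9
ŷ1 = (-0.2)·(-5) + (-1.5)·(0) + (-1.2)·(-5) + 1.2 = 8.2
ŷ2 = (-0.2)·(-5) + (-1.5)·(1) + (-1.2)·(1) + 1.2 = -0.5
errors² = [2.56, 4.0, 1.44]
MSE = 8.0000/3 = 2.6667

2.6667


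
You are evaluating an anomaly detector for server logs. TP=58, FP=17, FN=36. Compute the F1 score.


Precision = 58/75 = 0.7733
Recall = 58/94 = 0.617
F1 = 2·P·R/(P+R) = 2·TP/(2·TP+FP+FN) = 116/(116+17+36) = 116/169 = 0.6864

0.6864


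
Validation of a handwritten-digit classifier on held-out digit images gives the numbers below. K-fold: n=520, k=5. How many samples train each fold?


Fold size = 520/5 = 104
Training per fold = 520 - 104 = 416

416


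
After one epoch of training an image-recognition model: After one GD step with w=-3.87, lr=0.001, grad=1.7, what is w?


w_new = w - α·∇
= -3.87 - 0.001·1.7
= -3.87 - 0.0017
= -3.8717

-3.8717


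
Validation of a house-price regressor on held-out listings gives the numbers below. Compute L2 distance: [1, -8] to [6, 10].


d = √((1-6)² + (-8-10)²)
  = √(25 + 324)
  = √349 = 18.6815

18.6815


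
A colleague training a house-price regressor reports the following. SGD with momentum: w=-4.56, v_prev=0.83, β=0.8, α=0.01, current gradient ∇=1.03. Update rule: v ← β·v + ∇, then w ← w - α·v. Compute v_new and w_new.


v_new = 0.8·0.83 + 1.03 = 0.664 + 1.03 = 1.694
w_new = -4.56 - 0.01·1.694 = -4.56 - 0.01694 = -4.57694

v_new=1.694, w_new=-4.57694


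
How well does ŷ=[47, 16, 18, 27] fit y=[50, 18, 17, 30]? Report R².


ȳ = 28.75
SS_res = Σ(y-ŷ)² = 23
SS_tot = Σ(y-ȳ)² = 706.75
R² = 1 - SS_res/SS_tot = 1 - 0.0325 = 0.9675

0.9675


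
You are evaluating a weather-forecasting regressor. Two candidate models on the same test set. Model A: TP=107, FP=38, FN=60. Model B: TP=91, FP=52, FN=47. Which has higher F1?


Model A: P=107/145=0.7379, R=107/167=0.6407, F1=2PR/(P+R)=2TP/(2TP+FP+FN)=214/312=0.6859
Model B: P=91/143=0.6364, R=91/138=0.6594, F1=2PR/(P+R)=2TP/(2TP+FP+FN)=182/281=0.6477
0.6859 > 0.6477 → Model A

Model A


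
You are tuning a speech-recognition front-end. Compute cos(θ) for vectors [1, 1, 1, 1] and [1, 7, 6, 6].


A·B = 1·1 + 1·7 + 1·6 + 1·6 = 20
‖A‖ = √4 = 2, ‖B‖ = √122 = 11.0454
cos = 20/(√4·√122) = 20/√488 = 0.9054

0.9054


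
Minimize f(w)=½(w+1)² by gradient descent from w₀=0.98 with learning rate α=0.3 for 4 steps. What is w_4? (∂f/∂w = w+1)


step 1: grad = 0.98+1 = 1.98; w = 0.98 - 0.3·(1.98) = 0.386
step 2: grad = 0.386+1 = 1.386; w = 0.386 - 0.3·(1.386) = -0.0298
step 3: grad = -0.0298+1 = 0.9702; w = -0.0298 - 0.3·(0.9702) = -0.32086
step 4: grad = -0.32086+1 = 0.67914; w = -0.32086 - 0.3·(0.67914) = -0.524602

-0.524602


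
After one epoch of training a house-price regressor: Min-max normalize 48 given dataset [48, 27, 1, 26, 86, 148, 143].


min=1, max=148
(48-1)/(148-1) = 47/147 = 0.3197

0.3197


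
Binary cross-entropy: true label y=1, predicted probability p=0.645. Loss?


BCE = -[y·ln(p) + (1-y)·ln(1-p)]
= -1·ln(0.645) - 0
= -ln(0.645) = 0.4385

0.4385


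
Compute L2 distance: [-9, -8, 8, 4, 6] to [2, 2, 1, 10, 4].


d = √((-9-2)² + (-8-2)² + (8-1)² + (4-10)² + (6-4)²)
  = √(121 + 100 + 49 + 36 + 4)
  = √310 = 17.6068

17.6068


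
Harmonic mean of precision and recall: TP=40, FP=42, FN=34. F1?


Precision = 40/82 = 0.4878
Recall = 40/74 = 0.5405
F1 = 2·P·R/(P+R) = 2·TP/(2·TP+FP+FN) = 80/(80+42+34) = 80/156 = 0.5128

0.5128


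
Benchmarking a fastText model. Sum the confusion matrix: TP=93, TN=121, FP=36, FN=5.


Total = TP + TN + FP + FN
= 93 + 121 + 36 + 5
= 255
(Predicted positive: 129, predicted negative: 126)

255


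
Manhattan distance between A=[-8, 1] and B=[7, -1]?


d = |-8-7| + |1+ 1|
  = 15 + 2
  = 17

17


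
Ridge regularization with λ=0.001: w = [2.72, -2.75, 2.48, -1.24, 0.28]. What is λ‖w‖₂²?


‖w‖₂² = (2.72)² + (-2.75)² + (2.48)² + (-1.24)² + (0.28)²
     = 7.3984 + 7.5625 + 6.1504 + 1.5376 + 0.0784
     = 22.7273
λ·‖w‖₂² = 0.001·22.7273 = 0.022727

0.022727


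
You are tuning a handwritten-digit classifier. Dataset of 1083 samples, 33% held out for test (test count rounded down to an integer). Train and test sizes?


Test = ⌊1083·33/100⌋ = 357
Train = 1083 - 357 = 726

Train: 726, Test: 357


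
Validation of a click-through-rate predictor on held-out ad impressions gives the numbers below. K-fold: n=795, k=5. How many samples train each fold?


Fold size = 795/5 = 159
Training per fold = 795 - 159 = 636

636


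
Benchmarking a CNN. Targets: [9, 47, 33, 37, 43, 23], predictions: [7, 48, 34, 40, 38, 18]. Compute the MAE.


Absolute errors: |9-7|=2, |47-48|=1, |33-34|=1, |37-40|=3, |43-38|=5, |23-18|=5
Sum = 17
MAE = 17/6 = 17/6

17/6


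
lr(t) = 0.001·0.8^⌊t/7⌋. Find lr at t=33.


n_drops = ⌊33/7⌋ = 4
lr = 0.001·0.8^4 = 0.001·0.4096 = 0.0004096

0.0004096


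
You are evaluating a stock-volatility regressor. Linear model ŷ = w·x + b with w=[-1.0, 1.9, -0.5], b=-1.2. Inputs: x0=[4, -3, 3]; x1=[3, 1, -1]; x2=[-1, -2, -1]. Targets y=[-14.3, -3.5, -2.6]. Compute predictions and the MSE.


ŷ0 = (-1.0)·(4) + (1.9)·(-3) + (-0.5)·(3) - 1.2 = -12.4
ŷ1 = (-1.0)·(3) + (1.9)·(1) + (-0.5)·(-1) - 1.2 = -1.8
ŷ2 = (-1.0)·(-1) + (1.9)·(-2) + (-0.5)·(-1) - 1.2 = -3.5
errors² = [3.61, 2.89, 0.81]
MSE = 7.3100/3 = 2.4367

2.4367


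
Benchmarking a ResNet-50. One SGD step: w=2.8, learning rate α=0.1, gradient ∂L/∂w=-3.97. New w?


w_new = w - α·∇
= 2.8 - 0.1·-3.97
= 2.8 + 0.397
= 3.197

3.197


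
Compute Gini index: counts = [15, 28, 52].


Probabilities: [15/95, 28/95, 52/95] ≈ [0.1579, 0.2947, 0.5474]
Σpᵢ² = (225 + 784 + 2704)/95² = 3713/9025
Gini = 1 - Σpᵢ² = 1 - 3713/9025 = 0.5886

0.5886


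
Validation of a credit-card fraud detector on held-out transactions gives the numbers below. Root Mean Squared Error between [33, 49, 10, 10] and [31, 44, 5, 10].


MSE = 54/4 = 13.5
RMSE = √(54/4) = 3.6742

3.6742


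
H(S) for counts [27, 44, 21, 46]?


Probabilities: [27/138, 44/138, 21/138, 46/138] ≈ [0.1957, 0.3188, 0.1522, 0.3333]
H = -((27/138)·log₂(27/138) + (44/138)·log₂(44/138) + (21/138)·log₂(21/138) + (46/138)·log₂(46/138))
  = 1.9279 bits

1.9279 bits


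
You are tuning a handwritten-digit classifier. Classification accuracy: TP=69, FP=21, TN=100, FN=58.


Accuracy = (TP+TN)/(TP+TN+FP+FN)
= (69+100)/(248)
= 169/248 = 68.15%

68.15%


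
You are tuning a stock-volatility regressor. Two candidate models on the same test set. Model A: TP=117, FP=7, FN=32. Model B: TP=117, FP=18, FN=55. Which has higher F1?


Model A: P=117/124=0.9435, R=117/149=0.7852, F1=2PR/(P+R)=2TP/(2TP+FP+FN)=234/273=0.8571
Model B: P=117/135=0.8667, R=117/172=0.6802, F1=2PR/(P+R)=2TP/(2TP+FP+FN)=234/307=0.7622
0.8571 > 0.7622 → Model A

Model A


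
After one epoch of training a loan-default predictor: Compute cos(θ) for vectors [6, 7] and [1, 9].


A·B = 6·1 + 7·9 = 69
‖A‖ = √85 = 9.2195, ‖B‖ = √82 = 9.0554
cos = 69/(√85·√82) = 69/√6970 = 0.8265

0.8265


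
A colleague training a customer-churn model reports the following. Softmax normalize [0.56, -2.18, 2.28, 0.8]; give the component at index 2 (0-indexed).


Exponentials: e^0.56=1.7507, e^-2.18=0.113, e^2.28=9.7767, e^0.8=2.2255
Sum = 13.8659
Softmax = [0.1263, 0.0082, 0.7051, 0.1605]
p[2] = 9.7767/13.8659 = 0.7051

0.7051


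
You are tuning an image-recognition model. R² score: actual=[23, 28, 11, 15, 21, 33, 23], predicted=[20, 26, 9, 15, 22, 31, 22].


ȳ = 22
SS_res = Σ(y-ŷ)² = 23
SS_tot = Σ(y-ȳ)² = 330
R² = 1 - SS_res/SS_tot = 1 - 0.0697 = 0.9303

0.9303


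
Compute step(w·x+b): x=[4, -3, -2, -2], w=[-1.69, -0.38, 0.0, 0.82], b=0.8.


z = (4)·(-1.69) + (-3)·(-0.38) + (-2)·(0.0) + (-2)·(0.82) + 0.8
  = -6.46
step(z) = 0 (z<0)

0


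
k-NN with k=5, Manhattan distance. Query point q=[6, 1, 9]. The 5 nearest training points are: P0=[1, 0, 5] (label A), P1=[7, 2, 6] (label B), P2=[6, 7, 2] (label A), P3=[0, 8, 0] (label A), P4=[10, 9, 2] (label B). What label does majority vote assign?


d(q,P0) = 10  (label A)
d(q,P1) = 5  (label B)
d(q,P2) = 13  (label A)
d(q,P3) = 22  (label A)
d(q,P4) = 19  (label B)
Votes: A=3, B=2
Majority → A

A


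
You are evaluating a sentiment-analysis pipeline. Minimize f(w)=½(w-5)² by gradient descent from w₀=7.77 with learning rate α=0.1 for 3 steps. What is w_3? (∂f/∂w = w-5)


step 1: grad = 7.77-5 = 2.77; w = 7.77 - 0.1·(2.77) = 7.493
step 2: grad = 7.493-5 = 2.493; w = 7.493 - 0.1·(2.493) = 7.2437
step 3: grad = 7.2437-5 = 2.2437; w = 7.2437 - 0.1·(2.2437) = 7.01933

7.01933


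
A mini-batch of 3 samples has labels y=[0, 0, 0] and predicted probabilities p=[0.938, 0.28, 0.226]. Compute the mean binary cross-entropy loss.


L[0] = -ln(1-0.938) = -ln(0.062) = 2.7806
L[1] = -ln(1-0.28) = -ln(0.72) = 0.3285
L[2] = -ln(1-0.226) = -ln(0.774) = 0.2562
mean = (2.7806 + 0.3285 + 0.2562)/3 = 1.1218

1.1218


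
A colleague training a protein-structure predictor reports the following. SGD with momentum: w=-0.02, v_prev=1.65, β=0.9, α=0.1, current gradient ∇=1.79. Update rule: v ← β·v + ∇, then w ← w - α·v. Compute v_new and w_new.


v_new = 0.9·1.65 + 1.79 = 1.485 + 1.79 = 3.275
w_new = -0.02 - 0.1·3.275 = -0.02 - 0.3275 = -0.3475

v_new=3.275, w_new=-0.3475


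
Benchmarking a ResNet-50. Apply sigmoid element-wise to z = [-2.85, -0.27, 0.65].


σ(-2.85) = 1/(1+e^2.85) = 0.0547
σ(-0.27) = 1/(1+e^0.27) = 0.4329
σ(0.65) = 1/(1+e^-0.65) = 0.657
result = [0.0547, 0.4329, 0.657]

[0.0547, 0.4329, 0.657]


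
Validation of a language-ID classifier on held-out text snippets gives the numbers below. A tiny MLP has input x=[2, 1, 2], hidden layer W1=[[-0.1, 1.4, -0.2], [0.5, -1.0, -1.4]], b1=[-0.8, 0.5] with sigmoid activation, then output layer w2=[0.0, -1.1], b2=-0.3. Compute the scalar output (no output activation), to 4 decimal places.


z1[0] = (-0.1)·(2) + (1.4)·(1) + (-0.2)·(2) - 0.8 = 0.0
z1[1] = (0.5)·(2) + (-1.0)·(1) + (-1.4)·(2) + 0.5 = -2.3
h = sigmoid(z1) = [0.5, 0.0911]
output = (0.0)·(0.5) + (-1.1)·(0.0911) - 0.3 = -0.4002

-0.4002


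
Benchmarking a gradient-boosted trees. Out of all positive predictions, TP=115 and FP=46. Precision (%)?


Precision = TP/(TP+FP)
= 115/(115+46)
= 115/161 = 71.43%

71.43%


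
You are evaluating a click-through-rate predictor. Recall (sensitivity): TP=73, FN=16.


Recall = TP/(TP+FN)
= 73/(73+16)
= 73/89 = 82.02%

82.02%


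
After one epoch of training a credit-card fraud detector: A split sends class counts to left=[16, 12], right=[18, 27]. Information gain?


Parent = [34, 39], H_parent = 0.9966
H_left = 0.9852 (n=28), H_right = 0.971 (n=45)
H_children = (28/73)·0.9852 + (45/73)·0.971 = 0.9764
IG = 0.9966 - 0.9764 = 0.0202

0.0202


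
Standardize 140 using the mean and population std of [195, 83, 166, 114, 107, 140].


μ = 134.1667, σ = 37.6626
z = (140 - 134.1667)/37.6626 = 0.1549

0.1549


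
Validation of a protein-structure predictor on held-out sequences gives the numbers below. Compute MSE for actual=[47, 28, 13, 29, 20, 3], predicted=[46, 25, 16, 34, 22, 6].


Squared errors: (47-46)²=1, (28-25)²=9, (13-16)²=9, (29-34)²=25, (20-22)²=4, (3-6)²=9
Sum = 57
MSE = 57/6 = 19/2

19/2


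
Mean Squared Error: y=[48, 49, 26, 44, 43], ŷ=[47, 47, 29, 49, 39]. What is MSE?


Squared errors: (48-47)²=1, (49-47)²=4, (26-29)²=9, (44-49)²=25, (43-39)²=16
Sum = 55
MSE = 55/5 = 11

11


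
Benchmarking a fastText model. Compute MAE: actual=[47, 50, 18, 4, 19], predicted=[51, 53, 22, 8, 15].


Absolute errors: |47-51|=4, |50-53|=3, |18-22|=4, |4-8|=4, |19-15|=4
Sum = 19
MAE = 19/5 = 19/5

19/5


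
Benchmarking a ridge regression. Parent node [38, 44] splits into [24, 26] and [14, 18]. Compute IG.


Parent = [38, 44], H_parent = 0.9961
H_left = 0.9988 (n=50), H_right = 0.9887 (n=32)
H_children = (50/82)·0.9988 + (32/82)·0.9887 = 0.9949
IG = 0.9961 - 0.9949 = 0.0012

0.0012


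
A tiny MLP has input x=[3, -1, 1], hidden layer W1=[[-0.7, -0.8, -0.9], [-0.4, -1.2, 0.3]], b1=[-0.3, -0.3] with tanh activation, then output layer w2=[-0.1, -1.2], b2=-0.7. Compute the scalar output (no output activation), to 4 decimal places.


z1[0] = (-0.7)·(3) + (-0.8)·(-1) + (-0.9)·(1) - 0.3 = -2.5
z1[1] = (-0.4)·(3) + (-1.2)·(-1) + (0.3)·(1) - 0.3 = 0.0
h = tanh(z1) = [-0.9866, 0.0]
output = (-0.1)·(-0.9866) + (-1.2)·(0.0) - 0.7 = -0.6013

-0.6013


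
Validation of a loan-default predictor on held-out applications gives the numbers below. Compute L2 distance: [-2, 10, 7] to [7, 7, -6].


d = √((-2-7)² + (10-7)² + (7+ 6)²)
  = √(81 + 9 + 169)
  = √259 = 16.0935

16.0935


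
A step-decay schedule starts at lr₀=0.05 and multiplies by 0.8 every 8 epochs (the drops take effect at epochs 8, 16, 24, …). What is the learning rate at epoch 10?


n_drops = ⌊10/8⌋ = 1
lr = 0.05·0.8^1 = 0.05·0.8 = 0.04

0.04


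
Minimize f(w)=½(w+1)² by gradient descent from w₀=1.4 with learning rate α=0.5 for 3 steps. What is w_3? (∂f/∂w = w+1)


step 1: grad = 1.4+1 = 2.4; w = 1.4 - 0.5·(2.4) = 0.2
step 2: grad = 0.2+1 = 1.2; w = 0.2 - 0.5·(1.2) = -0.4
step 3: grad = -0.4+1 = 0.6; w = -0.4 - 0.5·(0.6) = -0.7

-0.7


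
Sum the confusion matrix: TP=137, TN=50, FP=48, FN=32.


Total = TP + TN + FP + FN
= 137 + 50 + 48 + 32
= 267
(Predicted positive: 185, predicted negative: 82)

267


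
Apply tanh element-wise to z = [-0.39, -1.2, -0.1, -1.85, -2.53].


tanh(-0.39) = -0.3714
tanh(-1.2) = -0.8337
tanh(-0.1) = -0.0997
tanh(-1.85) = -0.9517
tanh(-2.53) = -0.9874
result = [-0.3714, -0.8337, -0.0997, -0.9517, -0.9874]

[-0.3714, -0.8337, -0.0997, -0.9517, -0.9874]


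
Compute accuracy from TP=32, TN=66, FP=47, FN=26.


Accuracy = (TP+TN)/(TP+TN+FP+FN)
= (32+66)/(171)
= 98/171 = 57.31%

57.31%


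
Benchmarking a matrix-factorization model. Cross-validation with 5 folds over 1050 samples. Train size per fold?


Fold size = 1050/5 = 210
Training per fold = 1050 - 210 = 840

840


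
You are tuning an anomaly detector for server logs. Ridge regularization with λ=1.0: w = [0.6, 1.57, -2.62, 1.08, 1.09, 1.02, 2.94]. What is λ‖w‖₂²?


‖w‖₂² = (0.6)² + (1.57)² + (-2.62)² + (1.08)² + (1.09)² + (1.02)² + (2.94)²
     = 0.36 + 2.4649 + 6.8644 + 1.1664 + 1.1881 + 1.0404 + 8.6436
     = 21.7278
λ·‖w‖₂² = 1.0·21.7278 = 21.7278

21.7278


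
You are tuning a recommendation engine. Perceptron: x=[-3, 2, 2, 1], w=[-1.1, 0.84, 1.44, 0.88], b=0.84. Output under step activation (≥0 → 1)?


z = (-3)·(-1.1) + (2)·(0.84) + (2)·(1.44) + (1)·(0.88) + 0.84
  = 9.58
step(z) = 1 (z≥0)

1


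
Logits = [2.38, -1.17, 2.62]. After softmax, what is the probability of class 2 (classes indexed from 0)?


Exponentials: e^2.38=10.8049, e^-1.17=0.3104, e^2.62=13.7357
Sum = 24.851
Softmax = [0.4348, 0.0125, 0.5527]
p[2] = 13.7357/24.851 = 0.5527

0.5527


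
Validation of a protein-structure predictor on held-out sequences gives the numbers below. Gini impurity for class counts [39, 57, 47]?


Probabilities: [39/143, 57/143, 47/143] ≈ [0.2727, 0.3986, 0.3287]
Σpᵢ² = (1521 + 3249 + 2209)/143² = 6979/20449
Gini = 1 - Σpᵢ² = 1 - 6979/20449 = 0.6587

0.6587


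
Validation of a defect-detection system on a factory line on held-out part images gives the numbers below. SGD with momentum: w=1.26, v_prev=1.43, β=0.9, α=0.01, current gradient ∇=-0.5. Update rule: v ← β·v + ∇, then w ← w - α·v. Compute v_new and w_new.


v_new = 0.9·1.43 - 0.5 = 1.287 - 0.5 = 0.787
w_new = 1.26 - 0.01·0.787 = 1.26 - 0.00787 = 1.25213

v_new=0.787, w_new=1.25213


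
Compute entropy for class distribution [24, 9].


Probabilities: [24/33, 9/33] ≈ [0.7273, 0.2727]
H = -((24/33)·log₂(24/33) + (9/33)·log₂(9/33))
  = 0.8454 bits

0.8454 bits


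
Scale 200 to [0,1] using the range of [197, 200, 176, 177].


min=176, max=200
(200-176)/(200-176) = 24/24 = 1.0

1.0


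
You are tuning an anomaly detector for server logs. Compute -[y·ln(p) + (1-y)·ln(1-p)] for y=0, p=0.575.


BCE = -[y·ln(p) + (1-y)·ln(1-p)]
= -0 - 1·ln(1-0.575)
= -ln(0.425) = 0.8557

0.8557


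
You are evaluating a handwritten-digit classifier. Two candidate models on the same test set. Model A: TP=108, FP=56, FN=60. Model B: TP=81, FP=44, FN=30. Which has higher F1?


Model A: P=108/164=0.6585, R=108/168=0.6429, F1=2PR/(P+R)=2TP/(2TP+FP+FN)=216/332=0.6506
Model B: P=81/125=0.648, R=81/111=0.7297, F1=2PR/(P+R)=2TP/(2TP+FP+FN)=162/236=0.6864
0.6506 < 0.6864 → Model B

Model B


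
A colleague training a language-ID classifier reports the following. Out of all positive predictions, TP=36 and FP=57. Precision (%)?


Precision = TP/(TP+FP)
= 36/(36+57)
= 36/93 = 38.71%

38.71%


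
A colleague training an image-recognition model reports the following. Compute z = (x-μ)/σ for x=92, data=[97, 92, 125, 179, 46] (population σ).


μ = 107.8, σ = 43.7054
z = (92 - 107.8)/43.7054 = -0.3615

-0.3615


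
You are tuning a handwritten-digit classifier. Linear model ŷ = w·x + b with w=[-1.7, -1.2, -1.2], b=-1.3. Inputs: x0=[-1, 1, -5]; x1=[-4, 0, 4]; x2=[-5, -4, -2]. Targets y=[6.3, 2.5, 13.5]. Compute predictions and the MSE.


ŷ0 = (-1.7)·(-1) + (-1.2)·(1) + (-1.2)·(-5) - 1.3 = 5.2
ŷ1 = (-1.7)·(-4) + (-1.2)·(0) + (-1.2)·(4) - 1.3 = 0.7
ŷ2 = (-1.7)·(-5) + (-1.2)·(-4) + (-1.2)·(-2) - 1.3 = 14.4
errors² = [1.21, 3.24, 0.81]
MSE = 5.2600/3 = 1.7533

1.7533


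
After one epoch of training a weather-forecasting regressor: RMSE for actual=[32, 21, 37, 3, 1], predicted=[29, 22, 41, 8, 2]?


MSE = 52/5 = 10.4
RMSE = √(52/5) = 3.2249

3.2249


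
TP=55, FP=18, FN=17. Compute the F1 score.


Precision = 55/73 = 0.7534
Recall = 55/72 = 0.7639
F1 = 2·P·R/(P+R) = 2·TP/(2·TP+FP+FN) = 110/(110+18+17) = 110/145 = 0.7586

0.7586


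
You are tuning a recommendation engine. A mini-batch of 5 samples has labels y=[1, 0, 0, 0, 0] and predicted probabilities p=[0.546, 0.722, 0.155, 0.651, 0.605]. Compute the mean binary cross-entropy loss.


L[0] = -ln(0.546) = 0.6051
L[1] = -ln(1-0.722) = -ln(0.278) = 1.2801
L[2] = -ln(1-0.155) = -ln(0.845) = 0.1684
L[3] = -ln(1-0.651) = -ln(0.349) = 1.0527
L[4] = -ln(1-0.605) = -ln(0.395) = 0.9289
mean = (0.6051 + 1.2801 + 0.1684 + 1.0527 + 0.9289)/5 = 0.807

0.807


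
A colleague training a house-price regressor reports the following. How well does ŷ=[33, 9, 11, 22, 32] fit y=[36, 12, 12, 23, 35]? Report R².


ȳ = 23.6
SS_res = Σ(y-ŷ)² = 29
SS_tot = Σ(y-ȳ)² = 553.2
R² = 1 - SS_res/SS_tot = 1 - 0.0524 = 0.9476

0.9476


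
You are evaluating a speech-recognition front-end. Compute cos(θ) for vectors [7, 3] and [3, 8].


A·B = 7·3 + 3·8 = 45
‖A‖ = √58 = 7.6158, ‖B‖ = √73 = 8.544
cos = 45/(√58·√73) = 45/√4234 = 0.6916

0.6916


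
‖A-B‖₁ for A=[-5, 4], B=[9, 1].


d = |-5-9| + |4-1|
  = 14 + 3
  = 17

17


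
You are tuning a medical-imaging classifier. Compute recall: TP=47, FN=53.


Recall = TP/(TP+FN)
= 47/(47+53)
= 47/100 = 47.0%

47.0%


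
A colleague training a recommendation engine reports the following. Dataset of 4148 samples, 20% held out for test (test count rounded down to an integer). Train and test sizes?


Test = ⌊4148·20/100⌋ = 829
Train = 4148 - 829 = 3319

Train: 3319, Test: 829


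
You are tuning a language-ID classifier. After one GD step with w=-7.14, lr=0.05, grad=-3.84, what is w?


w_new = w - α·∇
= -7.14 - 0.05·-3.84
= -7.14 + 0.192
= -6.948

-6.948


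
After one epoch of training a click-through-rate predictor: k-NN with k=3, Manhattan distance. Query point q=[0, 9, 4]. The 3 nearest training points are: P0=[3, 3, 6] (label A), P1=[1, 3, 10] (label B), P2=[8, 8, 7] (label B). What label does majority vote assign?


d(q,P0) = 11  (label A)
d(q,P1) = 13  (label B)
d(q,P2) = 12  (label B)
Votes: A=1, B=2
Majority → B

B


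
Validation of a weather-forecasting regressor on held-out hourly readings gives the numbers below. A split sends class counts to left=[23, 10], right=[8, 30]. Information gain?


Parent = [31, 40], H_parent = 0.9884
H_left = 0.885 (n=33), H_right = 0.7425 (n=38)
H_children = (33/71)·0.885 + (38/71)·0.7425 = 0.8087
IG = 0.9884 - 0.8087 = 0.1797

0.1797


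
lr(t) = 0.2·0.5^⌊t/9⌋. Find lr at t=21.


n_drops = ⌊21/9⌋ = 2
lr = 0.2·0.5^2 = 0.2·0.25 = 0.05

0.05


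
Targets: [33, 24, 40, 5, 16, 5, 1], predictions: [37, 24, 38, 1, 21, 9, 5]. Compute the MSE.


Squared errors: (33-37)²=16, (24-24)²=0, (40-38)²=4, (5-1)²=16, (16-21)²=25, (5-9)²=16, (1-5)²=16
Sum = 93
MSE = 93/7 = 93/7

93/7


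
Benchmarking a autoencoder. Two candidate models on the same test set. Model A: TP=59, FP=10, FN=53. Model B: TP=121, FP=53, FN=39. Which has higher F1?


Model A: P=59/69=0.8551, R=59/112=0.5268, F1=2PR/(P+R)=2TP/(2TP+FP+FN)=118/181=0.6519
Model B: P=121/174=0.6954, R=121/160=0.7562, F1=2PR/(P+R)=2TP/(2TP+FP+FN)=242/334=0.7246
0.6519 < 0.7246 → Model B

Model B


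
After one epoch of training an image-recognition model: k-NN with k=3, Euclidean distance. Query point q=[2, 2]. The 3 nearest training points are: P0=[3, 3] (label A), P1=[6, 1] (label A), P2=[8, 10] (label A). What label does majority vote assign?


d(q,P0) = 1.4142  (label A)
d(q,P1) = 4.1231  (label A)
d(q,P2) = 10.0  (label A)
Votes: A=3, B=0
Majority → A

A


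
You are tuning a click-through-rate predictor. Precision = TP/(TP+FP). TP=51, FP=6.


Precision = TP/(TP+FP)
= 51/(51+6)
= 51/57 = 89.47%

89.47%


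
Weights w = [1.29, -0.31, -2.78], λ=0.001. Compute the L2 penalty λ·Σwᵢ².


‖w‖₂² = (1.29)² + (-0.31)² + (-2.78)²
     = 1.6641 + 0.0961 + 7.7284
     = 9.4886
λ·‖w‖₂² = 0.001·9.4886 = 0.009489

0.009489


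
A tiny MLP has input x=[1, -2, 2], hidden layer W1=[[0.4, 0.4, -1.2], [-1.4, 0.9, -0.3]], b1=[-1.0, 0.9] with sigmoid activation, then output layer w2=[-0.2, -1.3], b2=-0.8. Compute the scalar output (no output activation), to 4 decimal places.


z1[0] = (0.4)·(1) + (0.4)·(-2) + (-1.2)·(2) - 1.0 = -3.8
z1[1] = (-1.4)·(1) + (0.9)·(-2) + (-0.3)·(2) + 0.9 = -2.9
h = sigmoid(z1) = [0.0219, 0.0522]
output = (-0.2)·(0.0219) + (-1.3)·(0.0522) - 0.8 = -0.8722

-0.8722


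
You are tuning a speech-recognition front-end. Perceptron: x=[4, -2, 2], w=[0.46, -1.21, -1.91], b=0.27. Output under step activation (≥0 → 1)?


z = (4)·(0.46) + (-2)·(-1.21) + (2)·(-1.91) + 0.27
  = 0.71
step(z) = 1 (z≥0)

1


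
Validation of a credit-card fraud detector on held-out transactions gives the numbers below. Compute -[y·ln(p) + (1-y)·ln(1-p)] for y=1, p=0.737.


BCE = -[y·ln(p) + (1-y)·ln(1-p)]
= -1·ln(0.737) - 0
= -ln(0.737) = 0.3052

0.3052


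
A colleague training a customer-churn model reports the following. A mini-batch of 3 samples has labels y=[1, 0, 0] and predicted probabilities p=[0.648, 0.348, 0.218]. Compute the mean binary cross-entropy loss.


L[0] = -ln(0.648) = 0.4339
L[1] = -ln(1-0.348) = -ln(0.652) = 0.4277
L[2] = -ln(1-0.218) = -ln(0.782) = 0.2459
mean = (0.4339 + 0.4277 + 0.2459)/3 = 0.3692

0.3692


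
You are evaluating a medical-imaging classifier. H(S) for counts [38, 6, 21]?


Probabilities: [38/65, 6/65, 21/65] ≈ [0.5846, 0.0923, 0.3231]
H = -((38/65)·log₂(38/65) + (6/65)·log₂(6/65) + (21/65)·log₂(21/65))
  = 1.2967 bits

1.2967 bits


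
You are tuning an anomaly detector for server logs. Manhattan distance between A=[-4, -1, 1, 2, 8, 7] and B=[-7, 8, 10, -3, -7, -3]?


d = |-4+ 7| + |-1-8| + |1-10| + |2+ 3| + |8+ 7| + |7+ 3|
  = 3 + 9 + 9 + 5 + 15 + 10
  = 51

51


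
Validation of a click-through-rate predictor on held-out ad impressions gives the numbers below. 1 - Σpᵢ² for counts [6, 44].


Probabilities: [6/50, 44/50] ≈ [0.12, 0.88]
Σpᵢ² = (36 + 1936)/50² = 1972/2500
Gini = 1 - Σpᵢ² = 1 - 1972/2500 = 0.2112

0.2112


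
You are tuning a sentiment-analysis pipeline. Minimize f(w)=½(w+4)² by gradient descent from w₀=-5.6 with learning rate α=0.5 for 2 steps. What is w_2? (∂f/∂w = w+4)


step 1: grad = -5.6+4 = -1.6; w = -5.6 - 0.5·(-1.6) = -4.8
step 2: grad = -4.8+4 = -0.8; w = -4.8 - 0.5·(-0.8) = -4.4

-4.4


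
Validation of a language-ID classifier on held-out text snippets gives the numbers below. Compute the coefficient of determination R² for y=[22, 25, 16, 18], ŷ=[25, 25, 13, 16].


ȳ = 20.25
SS_res = Σ(y-ŷ)² = 22
SS_tot = Σ(y-ȳ)² = 48.75
R² = 1 - SS_res/SS_tot = 1 - 0.4513 = 0.5487

0.5487


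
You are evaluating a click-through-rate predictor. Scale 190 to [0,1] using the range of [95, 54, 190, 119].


min=54, max=190
(190-54)/(190-54) = 136/136 = 1.0

1.0


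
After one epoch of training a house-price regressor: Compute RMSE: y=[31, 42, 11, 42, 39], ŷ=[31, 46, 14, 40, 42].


MSE = 38/5 = 7.6
RMSE = √(38/5) = 2.7568

2.7568


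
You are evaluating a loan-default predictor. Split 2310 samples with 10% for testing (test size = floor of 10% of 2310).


Test = ⌊2310·10/100⌋ = 231
Train = 2310 - 231 = 2079

Train: 2079, Test: 231


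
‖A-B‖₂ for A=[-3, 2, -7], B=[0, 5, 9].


d = √((-3-0)² + (2-5)² + (-7-9)²)
  = √(9 + 9 + 256)
  = √274 = 16.5529

16.5529


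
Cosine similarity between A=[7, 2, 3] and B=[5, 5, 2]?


A·B = 7·5 + 2·5 + 3·2 = 51
‖A‖ = √62 = 7.874, ‖B‖ = √54 = 7.3485
cos = 51/(√62·√54) = 51/√3348 = 0.8814

0.8814


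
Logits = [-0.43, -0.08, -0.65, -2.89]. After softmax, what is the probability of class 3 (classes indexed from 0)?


Exponentials: e^-0.43=0.6505, e^-0.08=0.9231, e^-0.65=0.522, e^-2.89=0.0556
Sum = 2.1512
Softmax = [0.3024, 0.4291, 0.2427, 0.0258]
p[3] = 0.0556/2.1512 = 0.0258

0.0258


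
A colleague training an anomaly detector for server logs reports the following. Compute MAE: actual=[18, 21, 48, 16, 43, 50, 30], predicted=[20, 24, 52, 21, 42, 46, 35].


Absolute errors: |18-20|=2, |21-24|=3, |48-52|=4, |16-21|=5, |43-42|=1, |50-46|=4, |30-35|=5
Sum = 24
MAE = 24/7 = 24/7

24/7


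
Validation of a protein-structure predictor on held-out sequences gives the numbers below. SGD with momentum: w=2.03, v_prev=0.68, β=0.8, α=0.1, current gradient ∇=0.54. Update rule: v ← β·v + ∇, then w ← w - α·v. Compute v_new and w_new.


v_new = 0.8·0.68 + 0.54 = 0.544 + 0.54 = 1.084
w_new = 2.03 - 0.1·1.084 = 2.03 - 0.1084 = 1.9216

v_new=1.084, w_new=1.9216
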